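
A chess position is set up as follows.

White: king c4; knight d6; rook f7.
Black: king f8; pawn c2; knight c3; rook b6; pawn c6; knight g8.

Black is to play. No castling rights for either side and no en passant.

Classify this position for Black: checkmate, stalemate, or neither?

checkmate

Black to move; black king on f8.
In check: yes, from the white rook on f7.
King squares — e7: attacked by Rf7; f7: attacked by Nd6; g7: attacked by Rf7; e8: attacked by Nd6; g8: own knight.
Legal moves for Black: none.
In check with no legal moves → checkmate.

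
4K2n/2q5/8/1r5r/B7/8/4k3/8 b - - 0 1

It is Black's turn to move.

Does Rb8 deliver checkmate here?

After Rb8: white king on e8; in check: yes, from the black rook on b8.
King squares — d7: attacked by Qc7; e7: attacked by Qc7; f7: attacked by Qc7; d8: attacked by Qc7; f8: attacked by Rb8.
White has no legal moves → checkmate.

yes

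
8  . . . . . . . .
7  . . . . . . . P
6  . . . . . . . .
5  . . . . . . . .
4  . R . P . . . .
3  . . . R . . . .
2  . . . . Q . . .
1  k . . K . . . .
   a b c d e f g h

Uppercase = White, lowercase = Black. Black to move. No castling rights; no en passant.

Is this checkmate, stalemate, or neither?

Black to move; black king on a1.
In check: no.
King squares — b1: attacked by Rb4; a2: attacked by Qe2; b2: attacked by Qe2.
Legal moves for Black: none.
Not in check and no legal moves → stalemate.

stalemate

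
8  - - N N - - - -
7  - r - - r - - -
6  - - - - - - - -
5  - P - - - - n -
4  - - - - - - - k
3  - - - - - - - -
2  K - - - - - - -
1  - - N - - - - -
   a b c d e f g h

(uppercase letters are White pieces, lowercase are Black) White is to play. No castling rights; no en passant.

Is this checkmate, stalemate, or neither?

White to move; white king on a2.
In check: no.
Legal moves for White: Nf7, Nxb7, Ne6, Nc6, Nxe7, Na7, Nd6, Nb6, Kb3, Ka3, Kb2, Kb1, Ka1, Nd3, Nb3, Ne2, b6.
White has 17 legal moves and is not in check → neither.

neither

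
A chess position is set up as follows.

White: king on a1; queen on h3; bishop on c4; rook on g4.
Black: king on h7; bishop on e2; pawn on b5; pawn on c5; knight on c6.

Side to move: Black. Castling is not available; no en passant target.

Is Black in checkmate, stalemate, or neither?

checkmate

Black to move; black king on h7.
In check: yes, from the white queen on h3.
King squares — g6: attacked by Rg4; h6: attacked by Qh3; g7: attacked by Rg4; g8: attacked by Bc4; h8: attacked by Qh3.
Legal moves for Black: none.
In check with no legal moves → checkmate.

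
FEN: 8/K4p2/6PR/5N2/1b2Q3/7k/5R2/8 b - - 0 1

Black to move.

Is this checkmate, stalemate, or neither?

Black to move; black king on h3.
In check: yes, from the white rook on h6.
King squares — g2: attacked by Rf2; h2: attacked by Rf2; g3: attacked by Nf5; g4: attacked by Qe4; h4: attacked by Qe4.
Legal moves for Black: none.
In check with no legal moves → checkmate.

checkmate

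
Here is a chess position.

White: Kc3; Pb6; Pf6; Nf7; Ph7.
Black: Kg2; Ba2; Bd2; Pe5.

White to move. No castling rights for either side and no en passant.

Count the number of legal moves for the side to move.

White to move; king on c3.
In check: yes, from the black bishop on d2.
Legal moves: Kd3, Kxd2, Kc2, Kb2.
Count: 4.

4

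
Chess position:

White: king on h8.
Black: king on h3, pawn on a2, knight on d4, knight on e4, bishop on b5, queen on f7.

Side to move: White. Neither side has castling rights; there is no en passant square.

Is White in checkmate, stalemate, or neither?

White to move; white king on h8.
In check: no.
King squares — g7: attacked by Qf7; h7: attacked by Qf7; g8: attacked by Qf7.
Legal moves for White: none.
Not in check and no legal moves → stalemate.

stalemate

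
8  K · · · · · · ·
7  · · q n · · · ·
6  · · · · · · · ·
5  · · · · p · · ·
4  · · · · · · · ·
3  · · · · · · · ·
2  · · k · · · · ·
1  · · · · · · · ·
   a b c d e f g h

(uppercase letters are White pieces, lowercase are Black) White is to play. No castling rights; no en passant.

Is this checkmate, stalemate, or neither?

stalemate

White to move; white king on a8.
In check: no.
King squares — a7: attacked by Qc7; b7: attacked by Qc7; b8: attacked by Qc7.
Legal moves for White: none.
Not in check and no legal moves → stalemate.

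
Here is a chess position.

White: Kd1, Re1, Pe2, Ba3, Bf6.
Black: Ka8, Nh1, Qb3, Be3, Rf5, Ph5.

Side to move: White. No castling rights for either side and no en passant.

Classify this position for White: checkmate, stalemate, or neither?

White to move; white king on d1.
In check: yes, from the black queen on b3.
King squares — c1: attacked by Be3; e1: own rook; c2: attacked by Qb3; d2: attacked by Be3; e2: own pawn.
Legal moves for White: none.
In check with no legal moves → checkmate.

checkmate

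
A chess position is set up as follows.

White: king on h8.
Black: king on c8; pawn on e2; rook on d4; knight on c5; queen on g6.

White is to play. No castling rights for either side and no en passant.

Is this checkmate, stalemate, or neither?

stalemate

White to move; white king on h8.
In check: no.
King squares — g7: attacked by Qg6; h7: attacked by Qg6; g8: attacked by Qg6.
Legal moves for White: none.
Not in check and no legal moves → stalemate.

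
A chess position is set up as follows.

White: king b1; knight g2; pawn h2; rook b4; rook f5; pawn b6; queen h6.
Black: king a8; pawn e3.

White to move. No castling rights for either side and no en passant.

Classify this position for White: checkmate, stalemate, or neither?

neither

White to move; white king on b1.
In check: no.
Legal moves for White include: Qh8+, Qf8+, Qh7, Qg7, Qg6, Qf6, Qe6, Qd6, Qc6+, Qh5, Qg5, Qh4, Qf4, Qh3, Qxe3, Rf8+, Rf7, Rf6, ... (list truncated; more exist).
White has legal moves and is not in check → neither.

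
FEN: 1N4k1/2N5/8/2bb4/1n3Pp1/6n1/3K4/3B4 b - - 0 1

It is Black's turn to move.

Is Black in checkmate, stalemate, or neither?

Black to move; black king on g8.
In check: no.
Legal moves for Black include: Kh8, Kf8, Kh7, Kg7, Kf7, Ba8, Bf7, Bb7, Be6, Bc6, Be4, Bc4, Bf3, Bb3, Bg2, Ba2, Bh1, Bf8, ... (list truncated; more exist).
Black has legal moves and is not in check → neither.

neither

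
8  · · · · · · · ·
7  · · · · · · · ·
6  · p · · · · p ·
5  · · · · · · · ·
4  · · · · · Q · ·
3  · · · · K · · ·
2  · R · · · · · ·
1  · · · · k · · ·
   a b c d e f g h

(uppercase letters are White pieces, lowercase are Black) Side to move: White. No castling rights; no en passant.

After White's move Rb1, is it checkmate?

After Rb1: black king on e1; in check: yes, from the white rook on b1.
King squares — d1: attacked by Rb1; f1: attacked by Rb1; d2: attacked by Ke3; e2: attacked by Ke3; f2: attacked by Ke3.
Black has no legal moves → checkmate.

yes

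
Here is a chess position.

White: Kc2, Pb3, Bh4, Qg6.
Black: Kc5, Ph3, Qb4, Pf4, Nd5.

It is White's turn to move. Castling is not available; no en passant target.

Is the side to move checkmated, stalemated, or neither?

neither

White to move; white king on c2.
In check: no.
Legal moves for White include: Qg8, Qe8, Qh7, Qg7, Qf7, Qh6, Qf6, Qe6, Qd6+, Qc6+, Qb6+, Qa6, Qh5, Qg5, Qf5, Qg4, Qe4, Qg3, ... (list truncated; more exist).
White has legal moves and is not in check → neither.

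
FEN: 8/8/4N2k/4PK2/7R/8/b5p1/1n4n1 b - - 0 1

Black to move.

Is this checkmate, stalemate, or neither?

checkmate

Black to move; black king on h6.
In check: yes, from the white rook on h4.
King squares — g5: attacked by Kf5; h5: attacked by Rh4; g6: attacked by Kf5; g7: attacked by Ne6; h7: attacked by Rh4.
Legal moves for Black: none.
In check with no legal moves → checkmate.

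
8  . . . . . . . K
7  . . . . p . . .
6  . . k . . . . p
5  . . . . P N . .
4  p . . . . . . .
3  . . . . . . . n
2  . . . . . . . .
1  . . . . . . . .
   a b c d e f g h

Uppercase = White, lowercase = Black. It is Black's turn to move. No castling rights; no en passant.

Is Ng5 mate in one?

no

After Ng5: white king on h8; in check: no.
White is not in check, so this cannot be checkmate.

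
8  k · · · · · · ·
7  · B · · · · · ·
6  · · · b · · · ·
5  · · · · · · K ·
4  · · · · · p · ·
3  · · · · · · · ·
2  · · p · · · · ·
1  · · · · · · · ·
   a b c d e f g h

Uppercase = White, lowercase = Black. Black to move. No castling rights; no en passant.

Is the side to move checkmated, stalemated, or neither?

Black to move; black king on a8.
In check: yes, from the white bishop on b7.
Legal moves for Black: Kb8, Kxb7, Ka7.
Black is in check but has 3 legal moves → neither.

neither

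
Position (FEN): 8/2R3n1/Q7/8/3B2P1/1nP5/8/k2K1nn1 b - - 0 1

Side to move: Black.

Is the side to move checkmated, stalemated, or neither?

Black to move; black king on a1.
In check: yes, from the white queen on a6.
Legal moves for Black: Kb2, Kb1, Na5.
Black is in check but has 3 legal moves → neither.

neither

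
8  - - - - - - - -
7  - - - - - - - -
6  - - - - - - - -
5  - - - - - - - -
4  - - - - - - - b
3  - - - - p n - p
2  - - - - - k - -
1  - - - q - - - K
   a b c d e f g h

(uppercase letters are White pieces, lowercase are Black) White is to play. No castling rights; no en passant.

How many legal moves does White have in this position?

White to move; king on h1.
In check: yes, from the black queen on d1.
Legal moves: none.
Count: 0.

0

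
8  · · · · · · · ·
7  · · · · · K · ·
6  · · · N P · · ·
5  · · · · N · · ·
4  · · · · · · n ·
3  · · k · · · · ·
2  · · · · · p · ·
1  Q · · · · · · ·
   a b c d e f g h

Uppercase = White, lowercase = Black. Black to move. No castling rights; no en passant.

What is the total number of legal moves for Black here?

4

Black to move; king on c3.
In check: yes, from the white queen on a1.
Legal moves: Kb4, Kb3, Kd2, Kc2.
Count: 4.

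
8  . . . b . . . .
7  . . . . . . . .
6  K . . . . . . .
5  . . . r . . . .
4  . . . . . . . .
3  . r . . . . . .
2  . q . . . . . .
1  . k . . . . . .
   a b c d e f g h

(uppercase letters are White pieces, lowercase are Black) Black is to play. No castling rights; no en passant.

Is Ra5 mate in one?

yes

After Ra5: white king on a6; in check: yes, from the black rook on a5.
King squares — a5: attacked by Bd8; b5: attacked by Rb3; b6: attacked by Rb3; a7: attacked by Ra5; b7: attacked by Rb3.
White has no legal moves → checkmate.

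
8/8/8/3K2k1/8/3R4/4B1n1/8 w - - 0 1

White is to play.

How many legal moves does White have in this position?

23

White to move; king on d5.
In check: no.
Legal moves: Ke6, Kd6, Kc6, Ke5, Kc5, Ke4, Kd4, Kc4, Rd4, Rh3, Rg3+, Rf3, Re3, Rc3, Rb3, Ra3, Rd2, Rd1, Bh5, Bg4, Bf3, Bf1, Bd1.
Count: 23.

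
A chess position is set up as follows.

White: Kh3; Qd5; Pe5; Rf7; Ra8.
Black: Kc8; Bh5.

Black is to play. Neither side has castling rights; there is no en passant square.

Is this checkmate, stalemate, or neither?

checkmate

Black to move; black king on c8.
In check: yes, from the white rook on a8.
King squares — b7: attacked by Qd5; c7: attacked by Rf7; d7: attacked by Qd5; b8: attacked by Ra8; d8: attacked by Qd5.
Legal moves for Black: none.
In check with no legal moves → checkmate.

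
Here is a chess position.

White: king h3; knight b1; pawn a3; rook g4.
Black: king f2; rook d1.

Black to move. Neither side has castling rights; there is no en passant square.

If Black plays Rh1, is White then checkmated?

After Rh1: white king on h3; in check: yes, from the black rook on h1.
King squares — g2: attacked by Kf2; h2: attacked by Rh1; g3: attacked by Kf2; g4: own rook; h4: attacked by Rh1.
White has no legal moves → checkmate.

yes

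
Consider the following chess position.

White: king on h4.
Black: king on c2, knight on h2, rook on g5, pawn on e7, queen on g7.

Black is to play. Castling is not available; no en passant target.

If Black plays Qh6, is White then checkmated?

After Qh6: white king on h4; in check: yes, from the black queen on h6.
King squares — g3: attacked by Rg5; h3: attacked by Qh6; g4: attacked by Nh2; g5: attacked by Qh6; h5: attacked by Rg5.
White has no legal moves → checkmate.

yes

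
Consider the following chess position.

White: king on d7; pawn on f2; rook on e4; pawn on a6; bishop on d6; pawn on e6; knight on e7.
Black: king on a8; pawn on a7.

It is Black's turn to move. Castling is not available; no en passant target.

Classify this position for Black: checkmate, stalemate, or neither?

Black to move; black king on a8.
In check: no.
King squares — a7: own pawn; b7: attacked by Pa6; b8: attacked by Bd6.
Legal moves for Black: none.
Not in check and no legal moves → stalemate.

stalemate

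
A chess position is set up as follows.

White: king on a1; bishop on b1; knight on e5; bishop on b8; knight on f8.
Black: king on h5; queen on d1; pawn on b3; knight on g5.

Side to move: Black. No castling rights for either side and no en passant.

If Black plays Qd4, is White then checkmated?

yes

After Qd4: white king on a1; in check: yes, from the black queen on d4.
King squares — b1: own bishop; a2: attacked by Pb3; b2: attacked by Qd4.
White has no legal moves → checkmate.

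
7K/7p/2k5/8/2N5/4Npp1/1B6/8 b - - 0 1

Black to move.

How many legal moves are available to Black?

Black to move; king on c6.
In check: no.
Legal moves: Kd7, Kc7, Kb7, Kc5, Kb5, h6, g2, f2, h5.
Count: 9.

9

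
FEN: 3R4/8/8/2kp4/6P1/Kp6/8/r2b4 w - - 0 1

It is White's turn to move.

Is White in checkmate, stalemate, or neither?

White to move; white king on a3.
In check: yes, from the black rook on a1.
Legal moves for White: Kb2.
White is in check but has 1 legal move → neither.

neither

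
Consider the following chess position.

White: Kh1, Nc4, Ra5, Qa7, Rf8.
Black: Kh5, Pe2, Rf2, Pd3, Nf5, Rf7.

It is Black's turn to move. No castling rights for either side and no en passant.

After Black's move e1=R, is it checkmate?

After e1=R: white king on h1; in check: yes, from the black rook on e1.
King squares — g1: attacked by Re1; g2: attacked by Rf2; h2: attacked by Rf2.
White has no legal moves → checkmate.

yes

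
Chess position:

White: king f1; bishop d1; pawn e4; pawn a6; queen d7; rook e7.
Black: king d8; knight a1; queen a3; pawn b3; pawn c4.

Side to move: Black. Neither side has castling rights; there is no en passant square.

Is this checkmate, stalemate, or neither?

Black to move; black king on d8.
In check: yes, from the white queen on d7.
King squares — c7: attacked by Qd7; d7: attacked by Re7; e7: attacked by Qd7; c8: attacked by Qd7; e8: attacked by Qd7.
Legal moves for Black: none.
In check with no legal moves → checkmate.

checkmate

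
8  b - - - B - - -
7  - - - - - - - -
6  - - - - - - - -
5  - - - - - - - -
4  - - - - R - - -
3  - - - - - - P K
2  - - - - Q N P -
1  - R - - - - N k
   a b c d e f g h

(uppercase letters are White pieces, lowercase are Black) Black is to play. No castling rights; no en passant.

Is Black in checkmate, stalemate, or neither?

checkmate

Black to move; black king on h1.
In check: yes, from the white knight on f2.
King squares — g1: attacked by Rb1; g2: attacked by Kh3; h2: attacked by Kh3.
Legal moves for Black: none.
In check with no legal moves → checkmate.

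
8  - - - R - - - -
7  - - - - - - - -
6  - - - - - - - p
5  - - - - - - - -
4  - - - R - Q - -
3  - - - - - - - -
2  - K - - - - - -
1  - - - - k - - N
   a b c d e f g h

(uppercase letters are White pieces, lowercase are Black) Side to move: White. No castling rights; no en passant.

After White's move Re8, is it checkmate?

After Re8: black king on e1; in check: yes, from the white rook on e8.
King squares — d1: attacked by Rd4; f1: attacked by Qf4; d2: attacked by Rd4; e2: attacked by Re8; f2: attacked by Nh1.
Black has no legal moves → checkmate.

yes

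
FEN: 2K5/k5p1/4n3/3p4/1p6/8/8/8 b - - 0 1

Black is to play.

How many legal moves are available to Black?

14

Black to move; king on a7.
In check: no.
Legal moves: Ka8, Kb6, Ka6, Nf8, Nd8, Nc7, Ng5, Nc5, Nf4, Nd4, g6, d4, b3, g5.
Count: 14.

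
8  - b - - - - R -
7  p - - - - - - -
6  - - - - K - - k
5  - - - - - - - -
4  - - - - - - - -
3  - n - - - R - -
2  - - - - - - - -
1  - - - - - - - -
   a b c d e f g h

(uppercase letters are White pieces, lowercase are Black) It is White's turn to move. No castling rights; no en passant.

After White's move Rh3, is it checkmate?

After Rh3: black king on h6; in check: yes, from the white rook on h3.
King squares — g5: attacked by Rg8; h5: attacked by Rh3; g6: attacked by Rg8; g7: attacked by Rg8; h7: attacked by Rh3.
Black has no legal moves → checkmate.

yes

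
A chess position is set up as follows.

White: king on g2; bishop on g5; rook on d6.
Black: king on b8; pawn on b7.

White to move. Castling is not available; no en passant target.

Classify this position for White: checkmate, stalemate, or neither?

White to move; white king on g2.
In check: no.
Legal moves for White include: Rd8+, Rd7, Rh6, Rg6, Rf6, Re6, Rc6, Rb6, Ra6, Rd5, Rd4, Rd3, Rd2, Rd1, Bd8, Be7, Bh6, Bf6, ... (list truncated; more exist).
White has legal moves and is not in check → neither.

neither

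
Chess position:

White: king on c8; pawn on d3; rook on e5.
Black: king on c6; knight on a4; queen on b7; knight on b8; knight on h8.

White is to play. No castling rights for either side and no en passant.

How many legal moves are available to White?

1

White to move; king on c8.
In check: yes, from the black queen on b7.
Legal moves: Kd8.
Count: 1.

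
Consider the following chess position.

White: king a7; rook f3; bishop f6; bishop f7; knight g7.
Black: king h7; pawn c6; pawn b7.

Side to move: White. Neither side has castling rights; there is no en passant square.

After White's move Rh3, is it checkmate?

yes

After Rh3: black king on h7; in check: yes, from the white rook on h3.
King squares — g6: attacked by Bf7; h6: attacked by Rh3; g7: attacked by Bf6; g8: attacked by Bf7; h8: attacked by Rh3.
Black has no legal moves → checkmate.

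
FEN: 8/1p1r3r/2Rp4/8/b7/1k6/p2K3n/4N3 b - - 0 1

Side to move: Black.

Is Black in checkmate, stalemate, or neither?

neither

Black to move; black king on b3.
In check: no.
Legal moves for Black include: Rh8, Rhg7, Rhf7, Rhe7, Rh6, Rh5, Rh4, Rh3, Rd8, Rdg7, Rdf7, Rde7, Rc7, Bxc6, Bb5, Kb4, Ka3, Kb2, ... (list truncated; more exist).
Black has legal moves and is not in check → neither.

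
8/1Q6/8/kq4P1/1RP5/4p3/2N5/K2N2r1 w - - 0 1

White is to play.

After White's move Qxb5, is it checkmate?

After Qxb5: black king on a5; in check: yes, from the white queen on b5.
King squares — a4: attacked by Rb4; b4: attacked by Nc2; b5: attacked by Rb4; a6: attacked by Qb5; b6: attacked by Qb5.
Black has no legal moves → checkmate.

yes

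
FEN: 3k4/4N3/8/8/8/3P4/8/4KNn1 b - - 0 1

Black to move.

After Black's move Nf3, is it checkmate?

After Nf3: white king on e1; in check: yes, from the black knight on f3.
White has 3 legal replies: Kf2, Ke2, Kd1.
In check but a legal move exists → not checkmate.

no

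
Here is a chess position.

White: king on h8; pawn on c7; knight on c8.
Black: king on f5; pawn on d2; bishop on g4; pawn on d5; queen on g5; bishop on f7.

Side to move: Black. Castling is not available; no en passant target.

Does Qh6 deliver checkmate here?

After Qh6: white king on h8; in check: yes, from the black queen on h6.
King squares — g7: attacked by Qh6; h7: attacked by Qh6; g8: attacked by Bf7.
White has no legal moves → checkmate.

yes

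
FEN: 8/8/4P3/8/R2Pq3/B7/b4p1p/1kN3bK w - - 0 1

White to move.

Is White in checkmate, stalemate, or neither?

White to move; white king on h1.
In check: yes, from the black queen on e4.
King squares — g1: attacked by Pf2; g2: attacked by Qe4; h2: attacked by Bg1.
Legal moves for White: none.
In check with no legal moves → checkmate.

checkmate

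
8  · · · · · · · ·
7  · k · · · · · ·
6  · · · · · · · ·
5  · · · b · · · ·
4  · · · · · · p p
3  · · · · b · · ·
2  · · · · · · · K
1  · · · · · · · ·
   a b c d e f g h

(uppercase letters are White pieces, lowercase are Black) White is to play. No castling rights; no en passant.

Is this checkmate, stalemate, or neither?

stalemate

White to move; white king on h2.
In check: no.
King squares — g1: attacked by Be3; h1: attacked by Bd5; g2: attacked by Bd5; g3: attacked by Ph4; h3: attacked by Pg4.
Legal moves for White: none.
Not in check and no legal moves → stalemate.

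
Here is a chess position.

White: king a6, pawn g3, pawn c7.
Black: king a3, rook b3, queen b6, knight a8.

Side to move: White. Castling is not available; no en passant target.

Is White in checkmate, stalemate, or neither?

White to move; white king on a6.
In check: yes, from the black queen on b6.
King squares — a5: attacked by Qb6; b5: attacked by Rb3; b6: attacked by Rb3; a7: attacked by Qb6; b7: attacked by Qb6.
Legal moves for White: none.
In check with no legal moves → checkmate.

checkmate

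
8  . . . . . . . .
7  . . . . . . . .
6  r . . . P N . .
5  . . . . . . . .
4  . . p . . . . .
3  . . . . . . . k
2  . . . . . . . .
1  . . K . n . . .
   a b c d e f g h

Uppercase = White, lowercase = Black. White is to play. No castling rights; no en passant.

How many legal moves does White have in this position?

13

White to move; king on c1.
In check: no.
Legal moves: Ng8, Ne8, Nh7, Nd7, Nh5, Nd5, Ng4, Ne4, Kd2, Kb2, Kd1, Kb1, e7.
Count: 13.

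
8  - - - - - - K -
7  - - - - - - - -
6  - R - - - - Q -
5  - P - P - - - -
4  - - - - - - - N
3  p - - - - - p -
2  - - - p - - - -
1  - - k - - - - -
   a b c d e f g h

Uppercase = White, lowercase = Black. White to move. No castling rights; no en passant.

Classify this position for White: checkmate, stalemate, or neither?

neither

White to move; white king on g8.
In check: no.
Legal moves for White include: Kh8, Kf8, Kh7, Kg7, Kf7, Qe8, Qh7, Qg7, Qf7, Qh6, Qf6, Qe6, Qd6, Qc6+, Qh5, Qg5, Qf5, Qg4, ... (list truncated; more exist).
White has legal moves and is not in check → neither.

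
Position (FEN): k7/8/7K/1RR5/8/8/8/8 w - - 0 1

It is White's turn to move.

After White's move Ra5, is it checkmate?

After Ra5: black king on a8; in check: yes, from the white rook on a5.
Black has 2 legal replies: Kb8, Kb7.
In check but a legal move exists → not checkmate.

no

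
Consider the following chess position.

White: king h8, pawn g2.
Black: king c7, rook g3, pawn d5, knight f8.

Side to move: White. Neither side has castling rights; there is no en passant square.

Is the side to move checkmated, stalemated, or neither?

stalemate

White to move; white king on h8.
In check: no.
King squares — g7: attacked by Rg3; h7: attacked by Nf8; g8: attacked by Rg3.
Legal moves for White: none.
Not in check and no legal moves → stalemate.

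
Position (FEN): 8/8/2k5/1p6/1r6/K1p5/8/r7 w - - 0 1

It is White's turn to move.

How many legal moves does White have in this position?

1

White to move; king on a3.
In check: yes, from the black rook on a1.
Legal moves: Kxb4.
Count: 1.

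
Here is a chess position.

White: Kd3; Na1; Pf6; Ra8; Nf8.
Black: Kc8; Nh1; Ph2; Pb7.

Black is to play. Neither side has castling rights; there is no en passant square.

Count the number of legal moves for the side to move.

Black to move; king on c8.
In check: yes, from the white rook on a8.
Legal moves: Kc7.
Count: 1.

1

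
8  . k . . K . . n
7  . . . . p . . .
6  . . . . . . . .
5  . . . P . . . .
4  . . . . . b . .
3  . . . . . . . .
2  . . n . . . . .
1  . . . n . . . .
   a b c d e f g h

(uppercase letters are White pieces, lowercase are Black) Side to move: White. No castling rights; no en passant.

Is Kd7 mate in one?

no

After Kd7: black king on b8; in check: no.
Black is not in check, so this cannot be checkmate.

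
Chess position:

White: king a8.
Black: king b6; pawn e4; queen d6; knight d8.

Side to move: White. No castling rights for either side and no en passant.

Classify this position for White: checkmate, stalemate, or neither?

stalemate

White to move; white king on a8.
In check: no.
King squares — a7: attacked by Kb6; b7: attacked by Kb6; b8: attacked by Qd6.
Legal moves for White: none.
Not in check and no legal moves → stalemate.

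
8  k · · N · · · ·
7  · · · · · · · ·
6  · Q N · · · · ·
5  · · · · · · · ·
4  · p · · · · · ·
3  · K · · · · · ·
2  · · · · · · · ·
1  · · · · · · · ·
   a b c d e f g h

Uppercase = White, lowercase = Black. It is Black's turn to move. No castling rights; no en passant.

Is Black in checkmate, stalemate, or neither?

stalemate

Black to move; black king on a8.
In check: no.
King squares — a7: attacked by Qb6; b7: attacked by Qb6; b8: attacked by Qb6.
Legal moves for Black: none.
Not in check and no legal moves → stalemate.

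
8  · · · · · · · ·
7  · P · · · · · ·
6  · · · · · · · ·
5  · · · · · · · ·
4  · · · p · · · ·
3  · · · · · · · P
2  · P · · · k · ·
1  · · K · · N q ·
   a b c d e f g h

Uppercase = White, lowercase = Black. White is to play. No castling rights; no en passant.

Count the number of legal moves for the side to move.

White to move; king on c1.
In check: no.
Legal moves: Kd2, Kc2, Kd1, Kb1, b8=Q, b8=R, b8=B, b8=N, h4, b3, b4.
Count: 11.

11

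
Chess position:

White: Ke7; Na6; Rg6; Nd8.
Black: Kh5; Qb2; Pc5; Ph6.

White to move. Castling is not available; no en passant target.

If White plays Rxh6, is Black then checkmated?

no

After Rxh6: black king on h5; in check: yes, from the white rook on h6.
Black has 3 legal replies: Kxh6, Kg5, Kg4.
In check but a legal move exists → not checkmate.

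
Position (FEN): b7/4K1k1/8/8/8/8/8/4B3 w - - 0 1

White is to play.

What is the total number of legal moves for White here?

White to move; king on e7.
In check: no.
Legal moves: Ke8, Kd8, Kd7, Ke6, Kd6, Ba5, Bh4, Bb4, Bg3, Bc3+, Bf2, Bd2.
Count: 12.

12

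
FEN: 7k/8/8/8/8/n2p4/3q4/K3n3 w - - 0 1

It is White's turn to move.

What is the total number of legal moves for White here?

White to move; king on a1.
In check: no.
Legal moves: none.
Count: 0.

0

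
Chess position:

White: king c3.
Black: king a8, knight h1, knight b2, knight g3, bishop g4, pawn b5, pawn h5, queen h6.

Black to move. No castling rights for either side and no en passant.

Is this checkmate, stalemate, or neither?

Black to move; black king on a8.
In check: no.
Legal moves for Black include: Kb8, Kb7, Ka7, Qh8+, Qf8, Qh7, Qg7+, Qg6, Qf6+, Qe6, Qd6, Qc6+, Qb6, Qa6, Qg5, Qf4, Qe3+, Qd2+, ... (list truncated; more exist).
Black has legal moves and is not in check → neither.

neither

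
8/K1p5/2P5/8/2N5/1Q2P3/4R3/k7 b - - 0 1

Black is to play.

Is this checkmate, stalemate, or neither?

stalemate

Black to move; black king on a1.
In check: no.
King squares — b1: attacked by Qb3; a2: attacked by Re2; b2: attacked by Re2.
Legal moves for Black: none.
Not in check and no legal moves → stalemate.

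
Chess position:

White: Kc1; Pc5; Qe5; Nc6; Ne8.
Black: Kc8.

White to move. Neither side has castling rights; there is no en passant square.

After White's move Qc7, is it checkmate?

After Qc7: black king on c8; in check: yes, from the white queen on c7.
King squares — b7: attacked by Qc7; c7: attacked by Ne8; d7: attacked by Qc7; b8: attacked by Nc6; d8: attacked by Nc6.
Black has no legal moves → checkmate.

yes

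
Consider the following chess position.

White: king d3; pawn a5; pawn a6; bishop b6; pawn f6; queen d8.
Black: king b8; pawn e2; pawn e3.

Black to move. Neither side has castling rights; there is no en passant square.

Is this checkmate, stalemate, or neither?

Black to move; black king on b8.
In check: yes, from the white queen on d8.
King squares — a7: attacked by Bb6; b7: attacked by Pa6; c7: attacked by Bb6; a8: attacked by Qd8; c8: attacked by Qd8.
Legal moves for Black: none.
In check with no legal moves → checkmate.

checkmate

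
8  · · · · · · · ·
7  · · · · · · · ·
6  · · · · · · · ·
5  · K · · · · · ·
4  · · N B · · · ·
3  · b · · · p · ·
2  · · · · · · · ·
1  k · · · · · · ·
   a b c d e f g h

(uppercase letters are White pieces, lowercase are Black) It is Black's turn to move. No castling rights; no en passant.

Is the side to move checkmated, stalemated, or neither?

Black to move; black king on a1.
In check: yes, from the white bishop on d4.
King squares — b1: available; a2: available; b2: attacked by Nc4.
Legal moves for Black: Ka2, Kb1.
Black is in check but has 2 legal moves → neither.

neither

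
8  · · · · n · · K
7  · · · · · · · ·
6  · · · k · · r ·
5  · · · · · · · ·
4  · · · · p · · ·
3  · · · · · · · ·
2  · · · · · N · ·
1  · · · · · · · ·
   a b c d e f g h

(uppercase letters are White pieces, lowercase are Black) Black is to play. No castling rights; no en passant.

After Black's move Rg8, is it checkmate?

no

After Rg8: white king on h8; in check: yes, from the black rook on g8.
White has 2 legal replies: Kxg8, Kh7.
In check but a legal move exists → not checkmate.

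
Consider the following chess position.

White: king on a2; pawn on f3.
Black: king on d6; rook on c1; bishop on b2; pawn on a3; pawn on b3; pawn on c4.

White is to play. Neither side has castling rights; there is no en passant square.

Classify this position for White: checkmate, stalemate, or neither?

checkmate

White to move; white king on a2.
In check: yes, from the black pawn on b3.
King squares — a1: attacked by Rc1; b1: attacked by Rc1; b2: attacked by Pa3; a3: attacked by Bb2; b3: attacked by Pc4.
Legal moves for White: none.
In check with no legal moves → checkmate.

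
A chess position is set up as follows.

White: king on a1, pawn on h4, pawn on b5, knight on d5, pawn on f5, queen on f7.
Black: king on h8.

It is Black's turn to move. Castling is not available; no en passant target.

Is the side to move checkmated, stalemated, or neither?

Black to move; black king on h8.
In check: no.
King squares — g7: attacked by Qf7; h7: attacked by Qf7; g8: attacked by Qf7.
Legal moves for Black: none.
Not in check and no legal moves → stalemate.

stalemate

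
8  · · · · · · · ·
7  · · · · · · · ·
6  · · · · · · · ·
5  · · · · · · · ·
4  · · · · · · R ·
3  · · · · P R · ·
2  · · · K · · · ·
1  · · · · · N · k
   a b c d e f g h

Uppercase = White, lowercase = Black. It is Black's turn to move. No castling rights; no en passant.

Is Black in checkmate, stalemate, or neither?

Black to move; black king on h1.
In check: no.
King squares — g1: attacked by Rg4; g2: attacked by Rg4; h2: attacked by Nf1.
Legal moves for Black: none.
Not in check and no legal moves → stalemate.

stalemate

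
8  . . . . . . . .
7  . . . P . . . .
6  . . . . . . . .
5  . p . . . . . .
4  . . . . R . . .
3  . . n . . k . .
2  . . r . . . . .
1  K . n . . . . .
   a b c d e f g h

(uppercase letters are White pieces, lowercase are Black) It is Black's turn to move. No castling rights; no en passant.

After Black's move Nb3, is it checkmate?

yes

After Nb3: white king on a1; in check: yes, from the black knight on b3.
King squares — b1: attacked by Nc3; a2: attacked by Rc2; b2: attacked by Rc2.
White has no legal moves → checkmate.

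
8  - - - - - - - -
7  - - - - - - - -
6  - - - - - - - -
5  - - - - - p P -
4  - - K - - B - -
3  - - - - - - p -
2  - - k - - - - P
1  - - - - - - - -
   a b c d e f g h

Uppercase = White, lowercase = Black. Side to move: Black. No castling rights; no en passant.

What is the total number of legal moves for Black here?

Black to move; king on c2.
In check: no.
Legal moves: Kb2, Kd1, Kb1, gxh2, g2.
Count: 5.

5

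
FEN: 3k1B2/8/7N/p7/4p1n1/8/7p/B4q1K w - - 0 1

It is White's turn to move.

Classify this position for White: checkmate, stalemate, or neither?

White to move; white king on h1.
In check: yes, from the black queen on f1.
King squares — g1: attacked by Qf1; g2: attacked by Qf1; h2: attacked by Ng4.
Legal moves for White: none.
In check with no legal moves → checkmate.

checkmate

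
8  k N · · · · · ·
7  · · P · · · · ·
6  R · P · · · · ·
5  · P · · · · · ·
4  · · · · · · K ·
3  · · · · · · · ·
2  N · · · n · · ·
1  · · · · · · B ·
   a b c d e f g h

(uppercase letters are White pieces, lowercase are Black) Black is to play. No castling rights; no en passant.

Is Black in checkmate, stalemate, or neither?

Black to move; black king on a8.
In check: yes, from the white rook on a6.
King squares — a7: attacked by Bg1; b7: attacked by Pc6; b8: attacked by Pc7.
Legal moves for Black: none.
In check with no legal moves → checkmate.

checkmate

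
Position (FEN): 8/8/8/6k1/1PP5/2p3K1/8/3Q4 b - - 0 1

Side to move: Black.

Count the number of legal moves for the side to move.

Black to move; king on g5.
In check: no.
Legal moves: Kh6, Kg6, Kf6, Kf5, c2.
Count: 5.

5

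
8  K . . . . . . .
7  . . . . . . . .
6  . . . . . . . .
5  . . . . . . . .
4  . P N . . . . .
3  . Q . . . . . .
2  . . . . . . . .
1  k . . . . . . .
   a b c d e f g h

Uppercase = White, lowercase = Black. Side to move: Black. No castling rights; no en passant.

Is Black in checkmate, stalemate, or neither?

Black to move; black king on a1.
In check: no.
King squares — b1: attacked by Qb3; a2: attacked by Qb3; b2: attacked by Qb3.
Legal moves for Black: none.
Not in check and no legal moves → stalemate.

stalemate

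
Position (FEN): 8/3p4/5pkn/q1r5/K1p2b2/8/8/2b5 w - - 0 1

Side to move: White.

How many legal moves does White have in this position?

0

White to move; king on a4.
In check: yes, from the black queen on a5.
Legal moves: none.
Count: 0.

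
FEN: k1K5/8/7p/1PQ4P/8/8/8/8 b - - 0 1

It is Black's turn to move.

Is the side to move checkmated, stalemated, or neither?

Black to move; black king on a8.
In check: no.
King squares — a7: attacked by Qc5; b7: attacked by Kc8; b8: attacked by Kc8.
Legal moves for Black: none.
Not in check and no legal moves → stalemate.

stalemate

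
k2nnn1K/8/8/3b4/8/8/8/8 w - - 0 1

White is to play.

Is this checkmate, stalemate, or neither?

White to move; white king on h8.
In check: no.
King squares — g7: attacked by Ne8; h7: attacked by Nf8; g8: attacked by Bd5.
Legal moves for White: none.
Not in check and no legal moves → stalemate.

stalemate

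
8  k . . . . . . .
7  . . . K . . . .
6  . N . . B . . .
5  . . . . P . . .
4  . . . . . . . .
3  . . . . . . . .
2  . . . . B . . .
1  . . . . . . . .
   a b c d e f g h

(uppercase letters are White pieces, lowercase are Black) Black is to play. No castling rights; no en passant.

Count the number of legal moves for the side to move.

Black to move; king on a8.
In check: yes, from the white knight on b6.
Legal moves: Kb8, Kb7, Ka7.
Count: 3.

3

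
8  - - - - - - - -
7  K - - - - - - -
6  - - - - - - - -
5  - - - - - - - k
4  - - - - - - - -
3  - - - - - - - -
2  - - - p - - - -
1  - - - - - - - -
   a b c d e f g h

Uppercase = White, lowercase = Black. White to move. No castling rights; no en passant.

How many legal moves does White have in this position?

5

White to move; king on a7.
In check: no.
Legal moves: Kb8, Ka8, Kb7, Kb6, Ka6.
Count: 5.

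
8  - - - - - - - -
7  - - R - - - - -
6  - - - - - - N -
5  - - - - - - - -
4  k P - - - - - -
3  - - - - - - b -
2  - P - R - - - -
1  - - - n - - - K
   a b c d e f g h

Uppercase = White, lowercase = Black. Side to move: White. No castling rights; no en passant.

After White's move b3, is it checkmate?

After b3: black king on a4; in check: yes, from the white pawn on b3.
Black has 4 legal replies: Kb5, Kxb4, Kxb3, Ka3.
In check but a legal move exists → not checkmate.

no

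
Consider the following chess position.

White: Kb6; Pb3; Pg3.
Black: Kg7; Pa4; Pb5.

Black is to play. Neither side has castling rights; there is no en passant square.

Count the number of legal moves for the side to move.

Black to move; king on g7.
In check: no.
Legal moves: Kh8, Kg8, Kf8, Kh7, Kf7, Kh6, Kg6, Kf6, axb3, b4, a3.
Count: 11.

11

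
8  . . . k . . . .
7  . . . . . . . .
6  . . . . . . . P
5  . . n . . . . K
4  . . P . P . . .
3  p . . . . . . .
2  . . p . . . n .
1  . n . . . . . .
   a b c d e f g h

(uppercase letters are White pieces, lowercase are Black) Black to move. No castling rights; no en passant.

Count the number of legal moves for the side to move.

Black to move; king on d8.
In check: no.
Legal moves: Ke8, Kc8, Ke7, Kd7, Kc7, Nd7, Nb7, Ne6, Na6, Nxe4, Na4, Nd3, Nb3, Nh4, Nf4+, Ne3, Ne1, Nc3, Nd2, a2, c1=Q, c1=R, c1=B, c1=N.
Count: 24.

24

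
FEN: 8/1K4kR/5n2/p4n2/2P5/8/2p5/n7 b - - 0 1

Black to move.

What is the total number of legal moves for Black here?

5

Black to move; king on g7.
In check: yes, from the white rook on h7.
Legal moves: Kg8, Kf8, Kxh7, Kg6, Nxh7.
Count: 5.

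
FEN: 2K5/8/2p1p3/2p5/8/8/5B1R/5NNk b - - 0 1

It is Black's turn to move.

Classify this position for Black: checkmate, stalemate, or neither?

Black to move; black king on h1.
In check: yes, from the white rook on h2.
King squares — g1: attacked by Bf2; g2: attacked by Rh2; h2: attacked by Nf1.
Legal moves for Black: none.
In check with no legal moves → checkmate.

checkmate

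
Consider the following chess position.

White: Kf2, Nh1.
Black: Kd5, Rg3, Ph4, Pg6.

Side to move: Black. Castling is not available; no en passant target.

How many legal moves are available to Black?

Black to move; king on d5.
In check: no.
Legal moves: Ke6, Kd6, Kc6, Ke5, Kc5, Ke4, Kd4, Kc4, Rg5, Rg4, Rh3, Rf3+, Re3, Rd3, Rc3, Rb3, Ra3, Rg2+, Rg1, g5, h3.
Count: 21.

21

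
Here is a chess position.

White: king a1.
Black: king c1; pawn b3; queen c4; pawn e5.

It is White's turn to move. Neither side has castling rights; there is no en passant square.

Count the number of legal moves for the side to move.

0

White to move; king on a1.
In check: no.
Legal moves: none.
Count: 0.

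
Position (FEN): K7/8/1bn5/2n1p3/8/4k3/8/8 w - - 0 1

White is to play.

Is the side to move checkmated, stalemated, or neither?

White to move; white king on a8.
In check: no.
King squares — a7: attacked by Bb6; b7: attacked by Nc5; b8: attacked by Nc6.
Legal moves for White: none.
Not in check and no legal moves → stalemate.

stalemate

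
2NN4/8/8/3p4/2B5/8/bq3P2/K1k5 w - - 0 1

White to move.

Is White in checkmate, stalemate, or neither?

checkmate

White to move; white king on a1.
In check: yes, from the black queen on b2.
King squares — b1: attacked by Kc1; a2: attacked by Qb2; b2: attacked by Kc1.
Legal moves for White: none.
In check with no legal moves → checkmate.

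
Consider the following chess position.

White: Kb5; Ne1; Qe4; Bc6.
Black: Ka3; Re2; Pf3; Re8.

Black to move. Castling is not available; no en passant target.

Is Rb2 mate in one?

After Rb2: white king on b5; in check: yes, from the black rook on b2.
White has 5 legal replies: Ka6, Kc5, Ka5, Kc4, Qb4+.
In check but a legal move exists → not checkmate.

no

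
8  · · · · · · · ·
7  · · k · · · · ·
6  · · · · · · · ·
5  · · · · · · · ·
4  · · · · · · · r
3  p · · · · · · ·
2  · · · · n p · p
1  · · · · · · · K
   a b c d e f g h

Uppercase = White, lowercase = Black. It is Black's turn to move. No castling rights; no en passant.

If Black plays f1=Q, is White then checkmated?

yes

After f1=Q: white king on h1; in check: yes, from the black queen on f1.
King squares — g1: attacked by Qf1; g2: attacked by Qf1; h2: attacked by Rh4.
White has no legal moves → checkmate.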